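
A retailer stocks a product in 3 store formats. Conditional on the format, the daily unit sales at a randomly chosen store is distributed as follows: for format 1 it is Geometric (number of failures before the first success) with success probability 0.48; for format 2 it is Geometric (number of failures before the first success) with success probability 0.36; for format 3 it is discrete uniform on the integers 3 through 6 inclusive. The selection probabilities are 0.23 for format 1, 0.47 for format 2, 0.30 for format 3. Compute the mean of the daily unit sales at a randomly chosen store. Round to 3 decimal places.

2.435

Component means — 1: 1.08333; 2: 1.77778; 3: 4.5.
E[X] = 0.23·1.08333 + 0.47·1.77778 + 0.3·4.5 = 2.43472.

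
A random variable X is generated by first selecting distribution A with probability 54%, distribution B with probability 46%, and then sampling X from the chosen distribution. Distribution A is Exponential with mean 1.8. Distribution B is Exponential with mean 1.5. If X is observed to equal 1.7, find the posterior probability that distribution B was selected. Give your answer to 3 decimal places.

0.458

Likelihoods f(1.7 | ·): A: 0.216053; B: 0.214639.
Posterior ∝ prior × likelihood. Numerator for B: 0.46·0.214639 = 0.0987339.
Normalizing constant: 0.54·0.216053 + 0.46·0.214639 = 0.215403.
P(B | observation) = 0.0987339 / 0.215403 = 0.458369.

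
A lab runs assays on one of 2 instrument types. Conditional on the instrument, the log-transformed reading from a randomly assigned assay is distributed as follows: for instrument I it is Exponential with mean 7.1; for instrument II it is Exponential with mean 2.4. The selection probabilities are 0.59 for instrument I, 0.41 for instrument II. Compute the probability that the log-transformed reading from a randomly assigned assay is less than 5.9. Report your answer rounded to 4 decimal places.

0.7079

Conditional on each instrument, P(X < 5.9): I: 0.56438; II: 0.914423.
By total probability, P(X < 5.9) = 0.59·0.56438 + 0.41·0.914423 = 0.707898.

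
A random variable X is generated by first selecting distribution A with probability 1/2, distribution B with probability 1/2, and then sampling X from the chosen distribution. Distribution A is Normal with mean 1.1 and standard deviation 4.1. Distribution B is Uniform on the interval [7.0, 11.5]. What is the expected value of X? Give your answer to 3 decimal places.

Component means — A: 1.1; B: 9.25.
E[X] = 0.5·1.1 + 0.5·9.25 = 5.175.

5.175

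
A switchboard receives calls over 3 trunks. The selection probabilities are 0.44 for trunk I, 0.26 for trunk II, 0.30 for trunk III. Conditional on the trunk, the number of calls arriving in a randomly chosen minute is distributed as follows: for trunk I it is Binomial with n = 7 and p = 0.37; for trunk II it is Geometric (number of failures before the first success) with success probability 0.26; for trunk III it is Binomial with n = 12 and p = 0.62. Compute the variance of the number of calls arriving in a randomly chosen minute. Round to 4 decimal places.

9.1708

Per component, I: μ=2.59, E[X²]=8.3398; II: μ=2.84615, E[X²]=19.0473; III: μ=7.44, E[X²]=58.1808.
E[X] = 0.44·2.59 + 0.26·2.84615 + 0.3·7.44 = 4.1116.
E[X²] = 0.44·8.3398 + 0.26·19.0473 + 0.3·58.1808 = 26.0761.
Var(X) = E[X²] − (E[X])² = 26.0761 − 16.9053 = 9.17081.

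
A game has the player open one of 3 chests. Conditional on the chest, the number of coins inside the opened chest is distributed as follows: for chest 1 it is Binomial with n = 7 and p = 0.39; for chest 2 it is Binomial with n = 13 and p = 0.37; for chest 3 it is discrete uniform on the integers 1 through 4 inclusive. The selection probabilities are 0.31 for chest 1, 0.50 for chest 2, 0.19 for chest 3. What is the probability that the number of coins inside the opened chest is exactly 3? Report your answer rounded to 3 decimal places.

Conditional on each chest, P(X = 3): 1: 0.287463; 2: 0.142684; 3: 0.25.
By total probability, P(X = 3) = 0.31·0.287463 + 0.5·0.142684 + 0.19·0.25 = 0.207956.

0.208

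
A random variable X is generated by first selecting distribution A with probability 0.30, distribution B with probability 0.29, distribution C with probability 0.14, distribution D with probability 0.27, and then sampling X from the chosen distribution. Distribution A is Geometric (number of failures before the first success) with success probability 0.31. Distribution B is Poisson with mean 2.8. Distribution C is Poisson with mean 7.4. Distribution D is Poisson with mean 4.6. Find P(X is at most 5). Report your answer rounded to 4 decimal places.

Conditional on each component, P(X ≤ 5): A: 0.892082; B: 0.93489; C: 0.252557; D: 0.68576.
By total probability, P(X ≤ 5) = 0.3·0.892082 + 0.29·0.93489 + 0.14·0.252557 + 0.27·0.68576 = 0.759256.

0.7593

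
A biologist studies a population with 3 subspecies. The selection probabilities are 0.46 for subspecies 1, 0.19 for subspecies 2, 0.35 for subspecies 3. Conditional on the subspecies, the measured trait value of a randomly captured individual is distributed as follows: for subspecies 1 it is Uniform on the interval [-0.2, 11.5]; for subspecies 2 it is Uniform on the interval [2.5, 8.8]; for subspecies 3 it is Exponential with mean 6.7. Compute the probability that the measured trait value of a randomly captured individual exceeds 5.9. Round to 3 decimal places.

Conditional on each subspecies, P(X > 5.9): 1: 0.478632; 2: 0.460317; 3: 0.414535.
By total probability, P(X > 5.9) = 0.46·0.478632 + 0.19·0.460317 + 0.35·0.414535 = 0.452719.

0.453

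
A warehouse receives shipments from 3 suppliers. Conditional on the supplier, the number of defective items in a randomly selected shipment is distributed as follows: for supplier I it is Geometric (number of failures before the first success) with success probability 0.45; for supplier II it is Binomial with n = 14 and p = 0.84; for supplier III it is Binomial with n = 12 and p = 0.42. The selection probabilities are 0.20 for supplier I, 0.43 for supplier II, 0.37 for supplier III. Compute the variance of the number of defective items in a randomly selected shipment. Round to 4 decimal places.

Per component, I: μ=1.22222, E[X²]=4.20988; II: μ=11.76, E[X²]=140.179; III: μ=5.04, E[X²]=28.3248.
E[X] = 0.2·1.22222 + 0.43·11.76 + 0.37·5.04 = 7.16604.
E[X²] = 0.2·4.20988 + 0.43·140.179 + 0.37·28.3248 = 71.5992.
Var(X) = E[X²] − (E[X])² = 71.5992 − 51.3522 = 20.247.

20.2470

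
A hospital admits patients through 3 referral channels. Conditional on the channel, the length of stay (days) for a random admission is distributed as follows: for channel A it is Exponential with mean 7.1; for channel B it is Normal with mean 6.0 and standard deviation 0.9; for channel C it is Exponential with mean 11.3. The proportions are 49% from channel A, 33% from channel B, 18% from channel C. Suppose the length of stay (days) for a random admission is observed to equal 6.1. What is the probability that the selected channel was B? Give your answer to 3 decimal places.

Likelihoods f(6.1 | ·): A: 0.0596507; B: 0.440541; C: 0.0515798.
Posterior ∝ prior × likelihood. Numerator for B: 0.33·0.440541 = 0.145379.
Normalizing constant: 0.49·0.0596507 + 0.33·0.440541 + 0.18·0.0515798 = 0.183892.
P(B | observation) = 0.145379 / 0.183892 = 0.790566.

0.791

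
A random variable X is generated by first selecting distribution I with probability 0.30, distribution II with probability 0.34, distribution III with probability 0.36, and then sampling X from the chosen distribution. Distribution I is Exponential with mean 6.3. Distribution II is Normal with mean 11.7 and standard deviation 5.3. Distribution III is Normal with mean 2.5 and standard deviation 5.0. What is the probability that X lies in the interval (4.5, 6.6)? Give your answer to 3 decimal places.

0.119

Conditional on each component, P(4.5 < X < 6.6): I: 0.13877; II: 0.0808044; III: 0.13847.
By total probability, P(4.5 < X < 6.6) = 0.3·0.13877 + 0.34·0.0808044 + 0.36·0.13847 = 0.118954.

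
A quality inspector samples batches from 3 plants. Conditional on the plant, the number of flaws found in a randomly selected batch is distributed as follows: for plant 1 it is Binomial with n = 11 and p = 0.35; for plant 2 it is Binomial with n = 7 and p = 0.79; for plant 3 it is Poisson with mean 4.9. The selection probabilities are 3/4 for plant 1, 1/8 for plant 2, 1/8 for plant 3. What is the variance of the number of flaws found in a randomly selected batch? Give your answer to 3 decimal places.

Per component, 1: μ=3.85, E[X²]=17.325; 2: μ=5.53, E[X²]=31.7422; 3: μ=4.9, E[X²]=28.91.
E[X] = 0.75·3.85 + 0.125·5.53 + 0.125·4.9 = 4.19125.
E[X²] = 0.75·17.325 + 0.125·31.7422 + 0.125·28.91 = 20.5753.
Var(X) = E[X²] − (E[X])² = 20.5753 − 17.5666 = 3.0087.

3.009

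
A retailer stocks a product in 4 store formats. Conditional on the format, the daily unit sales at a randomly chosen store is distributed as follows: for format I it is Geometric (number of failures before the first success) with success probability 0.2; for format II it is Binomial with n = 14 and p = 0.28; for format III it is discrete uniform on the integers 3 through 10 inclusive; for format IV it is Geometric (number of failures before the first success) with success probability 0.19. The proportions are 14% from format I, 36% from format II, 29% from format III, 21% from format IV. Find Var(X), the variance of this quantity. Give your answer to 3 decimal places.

Per component, I: μ=4, E[X²]=36; II: μ=3.92, E[X²]=18.1888; III: μ=6.5, E[X²]=47.5; IV: μ=4.26316, E[X²]=40.6122.
E[X] = 0.14·4 + 0.36·3.92 + 0.29·6.5 + 0.21·4.26316 = 4.75146.
E[X²] = 0.14·36 + 0.36·18.1888 + 0.29·47.5 + 0.21·40.6122 = 33.8915.
Var(X) = E[X²] − (E[X])² = 33.8915 − 22.5764 = 11.3151.

11.315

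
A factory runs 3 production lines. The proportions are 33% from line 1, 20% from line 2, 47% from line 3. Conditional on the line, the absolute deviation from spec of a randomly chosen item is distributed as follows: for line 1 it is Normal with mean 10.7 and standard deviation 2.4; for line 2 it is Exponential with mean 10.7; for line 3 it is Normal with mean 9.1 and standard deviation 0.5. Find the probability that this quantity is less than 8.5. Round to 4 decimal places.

0.2230

Conditional on each line, P(X < 8.5): 1: 0.179659; 2: 0.548144; 3: 0.11507.
By total probability, P(X < 8.5) = 0.33·0.179659 + 0.2·0.548144 + 0.47·0.11507 = 0.222999.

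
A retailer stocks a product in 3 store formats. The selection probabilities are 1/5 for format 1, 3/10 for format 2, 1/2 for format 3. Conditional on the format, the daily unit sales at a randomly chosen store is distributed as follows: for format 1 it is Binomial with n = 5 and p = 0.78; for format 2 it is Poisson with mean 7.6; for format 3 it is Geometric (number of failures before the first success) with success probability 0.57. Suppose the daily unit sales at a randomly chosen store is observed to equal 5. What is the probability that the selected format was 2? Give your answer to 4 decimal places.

Likelihoods P(X=5 | ·): 1: 0.288717; 2: 0.105742; 3: 0.00837948.
Posterior ∝ prior × likelihood. Numerator for 2: 0.3·0.105742 = 0.0317227.
Normalizing constant: 0.2·0.288717 + 0.3·0.105742 + 0.5·0.00837948 = 0.0936559.
P(2 | observation) = 0.0317227 / 0.0936559 = 0.338715.

0.3387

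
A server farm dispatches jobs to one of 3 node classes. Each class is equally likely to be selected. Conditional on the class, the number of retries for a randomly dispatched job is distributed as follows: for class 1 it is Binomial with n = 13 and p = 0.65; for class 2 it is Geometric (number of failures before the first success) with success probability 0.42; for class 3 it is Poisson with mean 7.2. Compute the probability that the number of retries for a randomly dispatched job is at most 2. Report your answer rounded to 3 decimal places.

0.277

Conditional on each class, P(X ≤ 2): 1: 0.000347915; 2: 0.804888; 3: 0.0254735.
By total probability, P(X ≤ 2) = 0.333333·0.000347915 + 0.333333·0.804888 + 0.333333·0.0254735 = 0.276903.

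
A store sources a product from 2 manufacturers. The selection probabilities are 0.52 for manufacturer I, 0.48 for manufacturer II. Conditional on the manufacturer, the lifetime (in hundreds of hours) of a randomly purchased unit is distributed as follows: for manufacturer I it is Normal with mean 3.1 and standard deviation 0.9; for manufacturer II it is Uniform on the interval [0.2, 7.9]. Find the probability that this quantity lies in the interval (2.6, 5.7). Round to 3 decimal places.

Conditional on each manufacturer, P(2.6 < X < 5.7): I: 0.70881; II: 0.402597.
By total probability, P(2.6 < X < 5.7) = 0.52·0.70881 + 0.48·0.402597 = 0.561828.

0.562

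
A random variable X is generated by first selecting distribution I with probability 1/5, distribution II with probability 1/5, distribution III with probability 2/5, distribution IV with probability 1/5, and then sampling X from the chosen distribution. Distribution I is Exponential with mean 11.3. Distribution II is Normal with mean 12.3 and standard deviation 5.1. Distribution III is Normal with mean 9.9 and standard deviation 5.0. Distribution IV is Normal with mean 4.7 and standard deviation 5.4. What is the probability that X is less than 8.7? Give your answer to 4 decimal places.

0.4716

Conditional on each component, P(X < 8.7): I: 0.536946; II: 0.240131; III: 0.405165; IV: 0.770575.
By total probability, P(X < 8.7) = 0.2·0.536946 + 0.2·0.240131 + 0.4·0.405165 + 0.2·0.770575 = 0.471596.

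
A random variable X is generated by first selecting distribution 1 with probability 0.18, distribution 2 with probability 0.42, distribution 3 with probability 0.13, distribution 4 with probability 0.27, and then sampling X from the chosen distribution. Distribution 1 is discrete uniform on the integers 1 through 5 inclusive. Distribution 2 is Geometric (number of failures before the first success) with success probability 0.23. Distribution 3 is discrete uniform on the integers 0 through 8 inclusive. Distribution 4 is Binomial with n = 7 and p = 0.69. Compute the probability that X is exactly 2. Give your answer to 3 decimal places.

0.115

Conditional on each component, P(X = 2): 1: 0.2; 2: 0.136367; 3: 0.111111; 4: 0.0286237.
By total probability, P(X = 2) = 0.18·0.2 + 0.42·0.136367 + 0.13·0.111111 + 0.27·0.0286237 = 0.115447.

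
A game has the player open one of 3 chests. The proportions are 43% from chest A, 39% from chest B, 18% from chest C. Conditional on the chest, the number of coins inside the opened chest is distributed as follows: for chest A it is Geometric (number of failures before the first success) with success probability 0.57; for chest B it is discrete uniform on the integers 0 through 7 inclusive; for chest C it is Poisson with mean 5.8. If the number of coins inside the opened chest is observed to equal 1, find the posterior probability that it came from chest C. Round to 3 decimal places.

0.020

Likelihoods P(X=1 | ·): A: 0.2451; B: 0.125; C: 0.0175598.
Posterior ∝ prior × likelihood. Numerator for C: 0.18·0.0175598 = 0.00316077.
Normalizing constant: 0.43·0.2451 + 0.39·0.125 + 0.18·0.0175598 = 0.157304.
P(C | observation) = 0.00316077 / 0.157304 = 0.0200934.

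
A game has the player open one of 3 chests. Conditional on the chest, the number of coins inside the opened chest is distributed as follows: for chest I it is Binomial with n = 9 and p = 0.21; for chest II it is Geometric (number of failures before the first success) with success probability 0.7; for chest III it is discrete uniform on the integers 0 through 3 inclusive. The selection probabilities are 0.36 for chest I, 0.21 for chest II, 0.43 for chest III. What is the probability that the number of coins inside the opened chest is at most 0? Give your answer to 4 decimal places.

Conditional on each chest, P(X ≤ 0): I: 0.119852; II: 0.7; III: 0.25.
By total probability, P(X ≤ 0) = 0.36·0.119852 + 0.21·0.7 + 0.43·0.25 = 0.297647.

0.2976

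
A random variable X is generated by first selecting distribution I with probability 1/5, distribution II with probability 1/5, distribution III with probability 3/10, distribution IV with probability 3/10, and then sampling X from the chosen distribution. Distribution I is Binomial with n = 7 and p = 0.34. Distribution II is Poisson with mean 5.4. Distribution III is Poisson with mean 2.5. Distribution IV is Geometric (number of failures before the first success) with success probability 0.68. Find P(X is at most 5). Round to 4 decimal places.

Conditional on each component, P(X ≤ 5): I: 0.992338; II: 0.546132; III: 0.957979; IV: 0.998926.
By total probability, P(X ≤ 5) = 0.2·0.992338 + 0.2·0.546132 + 0.3·0.957979 + 0.3·0.998926 = 0.894766.

0.8948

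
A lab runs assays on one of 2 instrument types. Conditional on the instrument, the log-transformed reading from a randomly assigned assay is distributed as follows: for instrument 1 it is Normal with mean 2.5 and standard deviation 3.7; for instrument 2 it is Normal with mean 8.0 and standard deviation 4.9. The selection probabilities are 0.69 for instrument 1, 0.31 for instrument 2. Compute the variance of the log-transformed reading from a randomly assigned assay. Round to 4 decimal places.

Per component, 1: μ=2.5, E[X²]=19.94; 2: μ=8, E[X²]=88.01.
E[X] = 0.69·2.5 + 0.31·8 = 4.205.
E[X²] = 0.69·19.94 + 0.31·88.01 = 41.0417.
Var(X) = E[X²] − (E[X])² = 41.0417 − 17.682 = 23.3597.

23.3597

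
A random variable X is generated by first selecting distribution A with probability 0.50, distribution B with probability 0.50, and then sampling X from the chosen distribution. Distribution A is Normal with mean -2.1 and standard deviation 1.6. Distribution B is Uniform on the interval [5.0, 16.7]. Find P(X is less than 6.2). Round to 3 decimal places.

0.551

Conditional on each component, P(X < 6.2): A: 1; B: 0.102564.
By total probability, P(X < 6.2) = 0.5·1 + 0.5·0.102564 = 0.551282.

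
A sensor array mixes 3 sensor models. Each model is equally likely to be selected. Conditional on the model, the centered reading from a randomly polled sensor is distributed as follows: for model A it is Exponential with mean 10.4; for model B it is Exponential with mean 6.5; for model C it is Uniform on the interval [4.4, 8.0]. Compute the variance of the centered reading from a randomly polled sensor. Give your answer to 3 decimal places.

54.157

Per component, A: μ=10.4, E[X²]=216.32; B: μ=6.5, E[X²]=84.5; C: μ=6.2, E[X²]=39.52.
E[X] = 0.333333·10.4 + 0.333333·6.5 + 0.333333·6.2 = 7.7.
E[X²] = 0.333333·216.32 + 0.333333·84.5 + 0.333333·39.52 = 113.447.
Var(X) = E[X²] − (E[X])² = 113.447 − 59.29 = 54.1567.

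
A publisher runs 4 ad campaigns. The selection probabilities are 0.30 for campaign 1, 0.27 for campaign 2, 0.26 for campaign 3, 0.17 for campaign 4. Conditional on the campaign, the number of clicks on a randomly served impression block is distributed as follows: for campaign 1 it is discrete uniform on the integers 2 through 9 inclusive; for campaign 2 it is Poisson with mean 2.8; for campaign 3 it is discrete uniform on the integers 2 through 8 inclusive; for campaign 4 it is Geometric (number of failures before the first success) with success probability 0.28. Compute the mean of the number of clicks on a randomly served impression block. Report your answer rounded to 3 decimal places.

Component means — 1: 5.5; 2: 2.8; 3: 5; 4: 2.57143.
E[X] = 0.3·5.5 + 0.27·2.8 + 0.26·5 + 0.17·2.57143 = 4.14314.

4.143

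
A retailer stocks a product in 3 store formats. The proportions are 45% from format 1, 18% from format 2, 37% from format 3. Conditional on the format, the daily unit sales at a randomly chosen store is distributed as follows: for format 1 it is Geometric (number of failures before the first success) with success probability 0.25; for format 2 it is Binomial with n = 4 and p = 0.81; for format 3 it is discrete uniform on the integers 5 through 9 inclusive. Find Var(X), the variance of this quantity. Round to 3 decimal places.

Per component, 1: μ=3, E[X²]=21; 2: μ=3.24, E[X²]=11.1132; 3: μ=7, E[X²]=51.
E[X] = 0.45·3 + 0.18·3.24 + 0.37·7 = 4.5232.
E[X²] = 0.45·21 + 0.18·11.1132 + 0.37·51 = 30.3204.
Var(X) = E[X²] − (E[X])² = 30.3204 − 20.4593 = 9.86104.

9.861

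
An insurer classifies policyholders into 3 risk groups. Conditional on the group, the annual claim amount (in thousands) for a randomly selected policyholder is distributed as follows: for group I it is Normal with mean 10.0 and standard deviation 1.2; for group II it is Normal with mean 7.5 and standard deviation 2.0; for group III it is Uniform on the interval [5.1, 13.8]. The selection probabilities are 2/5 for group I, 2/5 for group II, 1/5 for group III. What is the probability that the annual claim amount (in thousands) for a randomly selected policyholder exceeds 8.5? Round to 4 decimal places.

Conditional on each group, P(X > 8.5): I: 0.89435; II: 0.308538; III: 0.609195.
By total probability, P(X > 8.5) = 0.4·0.89435 + 0.4·0.308538 + 0.2·0.609195 = 0.602994.

0.6030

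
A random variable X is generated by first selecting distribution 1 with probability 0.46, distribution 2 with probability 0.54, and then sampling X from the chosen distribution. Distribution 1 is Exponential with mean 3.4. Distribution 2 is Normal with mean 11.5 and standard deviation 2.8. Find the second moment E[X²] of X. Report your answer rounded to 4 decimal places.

For each component E[X²] = Var + (mean)², giving 1: 23.12; 2: 140.09.
Overall E[X²] = 0.46·23.12 + 0.54·140.09 = 86.2838.

86.2838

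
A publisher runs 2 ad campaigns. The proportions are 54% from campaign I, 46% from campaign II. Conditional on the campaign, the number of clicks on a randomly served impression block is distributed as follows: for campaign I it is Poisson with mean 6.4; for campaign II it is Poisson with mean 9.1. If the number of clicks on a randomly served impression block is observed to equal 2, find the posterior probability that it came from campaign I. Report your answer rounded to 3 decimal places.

0.896

Likelihoods P(X=2 | ·): I: 0.0340287; II: 0.00462352.
Posterior ∝ prior × likelihood. Numerator for I: 0.54·0.0340287 = 0.0183755.
Normalizing constant: 0.54·0.0340287 + 0.46·0.00462352 = 0.0205023.
P(I | observation) = 0.0183755 / 0.0205023 = 0.896264.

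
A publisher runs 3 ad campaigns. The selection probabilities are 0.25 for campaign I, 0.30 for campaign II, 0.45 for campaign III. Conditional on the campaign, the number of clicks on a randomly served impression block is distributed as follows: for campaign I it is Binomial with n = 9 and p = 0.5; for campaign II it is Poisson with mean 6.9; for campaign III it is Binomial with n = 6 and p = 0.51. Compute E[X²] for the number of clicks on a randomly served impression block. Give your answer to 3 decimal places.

26.866

For each component E[X²] = Var + (mean)², giving I: 22.5; II: 54.51; III: 10.863.
Overall E[X²] = 0.25·22.5 + 0.3·54.51 + 0.45·10.863 = 26.8664.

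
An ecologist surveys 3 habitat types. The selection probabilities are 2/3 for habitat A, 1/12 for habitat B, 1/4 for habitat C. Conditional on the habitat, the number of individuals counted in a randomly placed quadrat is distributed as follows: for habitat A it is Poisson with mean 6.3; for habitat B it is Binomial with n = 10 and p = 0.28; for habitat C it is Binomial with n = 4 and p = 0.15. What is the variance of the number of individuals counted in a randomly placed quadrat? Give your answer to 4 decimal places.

Per component, A: μ=6.3, E[X²]=45.99; B: μ=2.8, E[X²]=9.856; C: μ=0.6, E[X²]=0.87.
E[X] = 0.666667·6.3 + 0.0833333·2.8 + 0.25·0.6 = 4.58333.
E[X²] = 0.666667·45.99 + 0.0833333·9.856 + 0.25·0.87 = 31.6988.
Var(X) = E[X²] − (E[X])² = 31.6988 − 21.0069 = 10.6919.

10.6919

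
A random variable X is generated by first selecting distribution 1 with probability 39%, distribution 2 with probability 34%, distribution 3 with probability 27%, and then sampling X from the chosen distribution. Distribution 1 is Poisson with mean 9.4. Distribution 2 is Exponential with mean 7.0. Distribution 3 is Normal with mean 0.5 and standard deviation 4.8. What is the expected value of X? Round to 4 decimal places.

Component means — 1: 9.4; 2: 7; 3: 0.5.
E[X] = 0.39·9.4 + 0.34·7 + 0.27·0.5 = 6.181.

6.1810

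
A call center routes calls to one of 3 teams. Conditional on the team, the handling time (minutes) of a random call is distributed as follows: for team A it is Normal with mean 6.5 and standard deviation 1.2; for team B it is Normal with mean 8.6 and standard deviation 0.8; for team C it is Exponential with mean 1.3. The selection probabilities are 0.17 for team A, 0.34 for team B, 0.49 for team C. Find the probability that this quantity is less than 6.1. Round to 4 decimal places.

0.5486

Conditional on each team, P(X < 6.1): A: 0.369441; B: 0.000889025; C: 0.990834.
By total probability, P(X < 6.1) = 0.17·0.369441 + 0.34·0.000889025 + 0.49·0.990834 = 0.548616.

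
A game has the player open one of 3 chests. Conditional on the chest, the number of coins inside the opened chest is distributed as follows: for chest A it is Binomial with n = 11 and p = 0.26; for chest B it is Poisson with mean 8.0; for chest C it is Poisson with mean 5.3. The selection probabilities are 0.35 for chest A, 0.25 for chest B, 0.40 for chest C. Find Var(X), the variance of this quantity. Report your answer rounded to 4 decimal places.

Per component, A: μ=2.86, E[X²]=10.296; B: μ=8, E[X²]=72; C: μ=5.3, E[X²]=33.39.
E[X] = 0.35·2.86 + 0.25·8 + 0.4·5.3 = 5.121.
E[X²] = 0.35·10.296 + 0.25·72 + 0.4·33.39 = 34.9596.
Var(X) = E[X²] − (E[X])² = 34.9596 − 26.2246 = 8.73496.

8.7350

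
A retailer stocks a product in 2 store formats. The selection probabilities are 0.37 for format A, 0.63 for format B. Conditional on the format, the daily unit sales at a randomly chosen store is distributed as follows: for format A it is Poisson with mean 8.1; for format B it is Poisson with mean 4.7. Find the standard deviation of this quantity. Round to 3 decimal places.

2.942

Per component, A: μ=8.1, E[X²]=73.71; B: μ=4.7, E[X²]=26.79.
E[X] = 0.37·8.1 + 0.63·4.7 = 5.958.
E[X²] = 0.37·73.71 + 0.63·26.79 = 44.1504.
Var(X) = E[X²] − (E[X])² = 44.1504 − 35.4978 = 8.65264.
SD(X) = √8.65264 = 2.94154.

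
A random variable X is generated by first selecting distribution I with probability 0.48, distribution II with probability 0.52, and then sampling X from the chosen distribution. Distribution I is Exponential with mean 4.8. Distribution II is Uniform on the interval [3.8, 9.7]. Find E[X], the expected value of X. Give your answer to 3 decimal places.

Component means — I: 4.8; II: 6.75.
E[X] = 0.48·4.8 + 0.52·6.75 = 5.814.

5.814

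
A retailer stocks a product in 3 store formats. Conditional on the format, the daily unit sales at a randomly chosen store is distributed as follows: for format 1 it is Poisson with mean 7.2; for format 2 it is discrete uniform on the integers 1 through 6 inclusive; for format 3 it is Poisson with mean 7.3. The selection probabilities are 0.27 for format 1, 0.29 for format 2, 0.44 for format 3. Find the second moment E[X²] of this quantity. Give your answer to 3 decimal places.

For each component E[X²] = Var + (mean)², giving 1: 59.04; 2: 15.1667; 3: 60.59.
Overall E[X²] = 0.27·59.04 + 0.29·15.1667 + 0.44·60.59 = 46.9987.

46.999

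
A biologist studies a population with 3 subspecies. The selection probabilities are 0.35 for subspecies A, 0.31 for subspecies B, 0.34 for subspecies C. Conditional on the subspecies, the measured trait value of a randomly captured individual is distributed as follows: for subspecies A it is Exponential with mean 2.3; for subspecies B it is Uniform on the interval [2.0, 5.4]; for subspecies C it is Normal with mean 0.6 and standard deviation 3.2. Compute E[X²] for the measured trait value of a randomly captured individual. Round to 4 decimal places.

11.8495

For each component E[X²] = Var + (mean)², giving A: 10.58; B: 14.6533; C: 10.6.
Overall E[X²] = 0.35·10.58 + 0.31·14.6533 + 0.34·10.6 = 11.8495.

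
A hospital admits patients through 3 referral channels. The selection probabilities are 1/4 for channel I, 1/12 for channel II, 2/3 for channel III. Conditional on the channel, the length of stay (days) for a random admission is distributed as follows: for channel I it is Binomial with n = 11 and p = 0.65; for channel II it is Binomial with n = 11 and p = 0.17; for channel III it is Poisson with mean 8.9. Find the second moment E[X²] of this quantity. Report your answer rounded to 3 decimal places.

For each component E[X²] = Var + (mean)², giving I: 53.625; II: 5.049; III: 88.11.
Overall E[X²] = 0.25·53.625 + 0.0833333·5.049 + 0.666667·88.11 = 72.567.

72.567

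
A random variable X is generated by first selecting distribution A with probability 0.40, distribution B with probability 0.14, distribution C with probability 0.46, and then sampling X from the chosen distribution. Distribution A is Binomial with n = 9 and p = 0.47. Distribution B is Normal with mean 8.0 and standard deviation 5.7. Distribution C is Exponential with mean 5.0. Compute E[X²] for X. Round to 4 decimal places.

44.5625

For each component E[X²] = Var + (mean)², giving A: 20.1348; B: 96.49; C: 50.
Overall E[X²] = 0.4·20.1348 + 0.14·96.49 + 0.46·50 = 44.5625.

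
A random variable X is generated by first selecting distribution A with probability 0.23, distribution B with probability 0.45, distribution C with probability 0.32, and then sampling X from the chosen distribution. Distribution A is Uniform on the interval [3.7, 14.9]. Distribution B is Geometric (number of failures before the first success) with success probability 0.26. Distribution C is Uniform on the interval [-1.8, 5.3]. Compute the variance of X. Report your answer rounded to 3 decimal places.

Per component, A: μ=9.3, E[X²]=96.9433; B: μ=2.84615, E[X²]=19.0473; C: μ=1.75, E[X²]=7.26333.
E[X] = 0.23·9.3 + 0.45·2.84615 + 0.32·1.75 = 3.97977.
E[X²] = 0.23·96.9433 + 0.45·19.0473 + 0.32·7.26333 = 33.1925.
Var(X) = E[X²] − (E[X])² = 33.1925 − 15.8386 = 17.354.

17.354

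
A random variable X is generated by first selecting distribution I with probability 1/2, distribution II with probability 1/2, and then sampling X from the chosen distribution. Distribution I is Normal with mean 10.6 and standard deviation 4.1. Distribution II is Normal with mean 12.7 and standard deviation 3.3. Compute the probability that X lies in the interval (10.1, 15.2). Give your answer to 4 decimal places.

0.4889

Conditional on each component, P(10.1 < X < 15.2): I: 0.41759; II: 0.560264.
By total probability, P(10.1 < X < 15.2) = 0.5·0.41759 + 0.5·0.560264 = 0.488927.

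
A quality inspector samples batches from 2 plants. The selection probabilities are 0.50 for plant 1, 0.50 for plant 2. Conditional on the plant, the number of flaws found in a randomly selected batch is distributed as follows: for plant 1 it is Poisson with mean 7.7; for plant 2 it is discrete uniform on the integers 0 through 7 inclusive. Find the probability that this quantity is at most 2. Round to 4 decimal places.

0.1962

Conditional on each plant, P(X ≤ 2): 1: 0.0173637; 2: 0.375.
By total probability, P(X ≤ 2) = 0.5·0.0173637 + 0.5·0.375 = 0.196182.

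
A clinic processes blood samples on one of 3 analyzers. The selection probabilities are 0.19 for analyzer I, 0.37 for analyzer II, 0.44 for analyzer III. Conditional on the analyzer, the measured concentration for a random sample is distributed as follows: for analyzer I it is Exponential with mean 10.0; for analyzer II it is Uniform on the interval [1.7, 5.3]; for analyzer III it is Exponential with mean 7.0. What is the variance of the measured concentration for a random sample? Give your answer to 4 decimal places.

46.6765

Per component, I: μ=10, E[X²]=200; II: μ=3.5, E[X²]=13.33; III: μ=7, E[X²]=98.
E[X] = 0.19·10 + 0.37·3.5 + 0.44·7 = 6.275.
E[X²] = 0.19·200 + 0.37·13.33 + 0.44·98 = 86.0521.
Var(X) = E[X²] − (E[X])² = 86.0521 − 39.3756 = 46.6765.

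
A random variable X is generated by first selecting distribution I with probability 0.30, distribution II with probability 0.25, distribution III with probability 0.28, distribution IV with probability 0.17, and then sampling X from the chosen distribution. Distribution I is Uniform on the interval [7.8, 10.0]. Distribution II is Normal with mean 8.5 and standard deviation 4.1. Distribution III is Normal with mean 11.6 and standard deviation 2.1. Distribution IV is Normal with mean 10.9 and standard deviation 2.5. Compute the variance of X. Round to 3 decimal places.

8.390

Per component, I: μ=8.9, E[X²]=79.6133; II: μ=8.5, E[X²]=89.06; III: μ=11.6, E[X²]=138.97; IV: μ=10.9, E[X²]=125.06.
E[X] = 0.3·8.9 + 0.25·8.5 + 0.28·11.6 + 0.17·10.9 = 9.896.
E[X²] = 0.3·79.6133 + 0.25·89.06 + 0.28·138.97 + 0.17·125.06 = 106.321.
Var(X) = E[X²] − (E[X])² = 106.321 − 97.9308 = 8.38998.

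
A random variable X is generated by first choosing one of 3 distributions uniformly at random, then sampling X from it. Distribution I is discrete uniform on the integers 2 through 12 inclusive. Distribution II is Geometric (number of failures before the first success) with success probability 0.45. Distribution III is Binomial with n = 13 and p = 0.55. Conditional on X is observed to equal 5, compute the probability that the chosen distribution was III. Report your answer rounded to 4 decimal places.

0.4896

Likelihoods P(X=5 | ·): I: 0.0909091; II: 0.0226478; III: 0.108916.
Posterior ∝ prior × likelihood. Numerator for III: 0.333333·0.108916 = 0.0363054.
Normalizing constant: 0.333333·0.0909091 + 0.333333·0.0226478 + 0.333333·0.108916 = 0.0741577.
P(III | observation) = 0.0363054 / 0.0741577 = 0.48957.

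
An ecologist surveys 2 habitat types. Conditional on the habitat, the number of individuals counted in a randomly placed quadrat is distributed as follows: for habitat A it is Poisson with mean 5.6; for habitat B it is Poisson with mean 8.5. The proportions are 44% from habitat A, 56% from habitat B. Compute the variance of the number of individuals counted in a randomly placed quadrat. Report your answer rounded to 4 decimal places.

Per component, A: μ=5.6, E[X²]=36.96; B: μ=8.5, E[X²]=80.75.
E[X] = 0.44·5.6 + 0.56·8.5 = 7.224.
E[X²] = 0.44·36.96 + 0.56·80.75 = 61.4824.
Var(X) = E[X²] − (E[X])² = 61.4824 − 52.1862 = 9.29622.

9.2962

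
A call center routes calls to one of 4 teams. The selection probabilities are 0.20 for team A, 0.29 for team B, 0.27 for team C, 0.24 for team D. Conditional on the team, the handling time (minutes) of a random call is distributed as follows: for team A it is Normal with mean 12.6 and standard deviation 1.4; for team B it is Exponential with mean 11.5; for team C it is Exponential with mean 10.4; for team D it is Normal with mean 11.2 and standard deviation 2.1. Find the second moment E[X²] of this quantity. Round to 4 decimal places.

198.4194

For each component E[X²] = Var + (mean)², giving A: 160.72; B: 264.5; C: 216.32; D: 129.85.
Overall E[X²] = 0.2·160.72 + 0.29·264.5 + 0.27·216.32 + 0.24·129.85 = 198.419.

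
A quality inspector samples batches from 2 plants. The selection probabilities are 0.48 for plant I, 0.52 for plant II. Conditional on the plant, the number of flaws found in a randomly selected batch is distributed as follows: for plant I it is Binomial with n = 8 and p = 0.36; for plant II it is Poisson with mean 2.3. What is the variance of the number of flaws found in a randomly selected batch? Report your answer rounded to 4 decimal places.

Per component, I: μ=2.88, E[X²]=10.1376; II: μ=2.3, E[X²]=7.59.
E[X] = 0.48·2.88 + 0.52·2.3 = 2.5784.
E[X²] = 0.48·10.1376 + 0.52·7.59 = 8.81285.
Var(X) = E[X²] − (E[X])² = 8.81285 − 6.64815 = 2.1647.

2.1647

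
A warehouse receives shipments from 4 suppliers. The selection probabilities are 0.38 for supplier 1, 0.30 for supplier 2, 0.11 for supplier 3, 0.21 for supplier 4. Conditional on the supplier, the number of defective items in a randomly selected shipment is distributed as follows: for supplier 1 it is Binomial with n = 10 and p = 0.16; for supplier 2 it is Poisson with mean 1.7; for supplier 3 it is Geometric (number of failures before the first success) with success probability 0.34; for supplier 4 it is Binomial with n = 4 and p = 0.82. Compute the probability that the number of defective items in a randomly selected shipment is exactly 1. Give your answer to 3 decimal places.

Conditional on each supplier, P(X = 1): 1: 0.333145; 2: 0.310562; 3: 0.2244; 4: 0.019129.
By total probability, P(X = 1) = 0.38·0.333145 + 0.3·0.310562 + 0.11·0.2244 + 0.21·0.019129 = 0.248465.

0.248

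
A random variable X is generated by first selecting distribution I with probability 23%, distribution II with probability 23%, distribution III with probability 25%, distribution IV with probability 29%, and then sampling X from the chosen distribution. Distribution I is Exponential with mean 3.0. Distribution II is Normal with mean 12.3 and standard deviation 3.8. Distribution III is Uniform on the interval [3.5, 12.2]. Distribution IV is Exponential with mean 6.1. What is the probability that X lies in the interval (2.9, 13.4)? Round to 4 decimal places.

0.6225

Conditional on each component, P(2.9 < X < 13.4): I: 0.368863; II: 0.607204; III: 1; IV: 0.510463.
By total probability, P(2.9 < X < 13.4) = 0.23·0.368863 + 0.23·0.607204 + 0.25·1 + 0.29·0.510463 = 0.62253.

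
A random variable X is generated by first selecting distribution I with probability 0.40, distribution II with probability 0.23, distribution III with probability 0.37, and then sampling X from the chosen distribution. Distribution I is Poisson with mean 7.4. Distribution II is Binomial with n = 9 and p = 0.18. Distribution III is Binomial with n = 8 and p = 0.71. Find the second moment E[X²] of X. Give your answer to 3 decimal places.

38.320

For each component E[X²] = Var + (mean)², giving I: 62.16; II: 3.9528; III: 33.9096.
Overall E[X²] = 0.4·62.16 + 0.23·3.9528 + 0.37·33.9096 = 38.3197.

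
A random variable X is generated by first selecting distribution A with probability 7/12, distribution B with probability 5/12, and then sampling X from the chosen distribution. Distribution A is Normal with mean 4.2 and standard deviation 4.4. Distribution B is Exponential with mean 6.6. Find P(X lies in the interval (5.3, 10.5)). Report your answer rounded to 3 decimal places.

Conditional on each component, P(5.3 < X < 10.5): A: 0.325196; B: 0.244229.
By total probability, P(5.3 < X < 10.5) = 0.583333·0.325196 + 0.416667·0.244229 = 0.29146.

0.291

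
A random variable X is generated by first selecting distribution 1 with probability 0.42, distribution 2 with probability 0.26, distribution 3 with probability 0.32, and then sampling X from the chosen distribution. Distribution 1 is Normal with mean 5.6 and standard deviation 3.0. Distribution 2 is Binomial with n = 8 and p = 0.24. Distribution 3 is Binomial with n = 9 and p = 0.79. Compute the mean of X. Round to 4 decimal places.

5.1264

Component means — 1: 5.6; 2: 1.92; 3: 7.11.
E[X] = 0.42·5.6 + 0.26·1.92 + 0.32·7.11 = 5.1264.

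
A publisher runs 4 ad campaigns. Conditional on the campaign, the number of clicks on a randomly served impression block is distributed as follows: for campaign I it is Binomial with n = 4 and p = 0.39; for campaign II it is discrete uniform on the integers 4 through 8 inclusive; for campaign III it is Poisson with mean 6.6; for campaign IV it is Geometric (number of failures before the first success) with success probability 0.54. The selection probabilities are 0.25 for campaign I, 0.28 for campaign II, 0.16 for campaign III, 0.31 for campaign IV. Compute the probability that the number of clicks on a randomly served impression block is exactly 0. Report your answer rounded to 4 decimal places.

Conditional on each campaign, P(X = 0): I: 0.138458; II: 0; III: 0.00136037; IV: 0.54.
By total probability, P(X = 0) = 0.25·0.138458 + 0.28·0 + 0.16·0.00136037 + 0.31·0.54 = 0.202232.

0.2022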